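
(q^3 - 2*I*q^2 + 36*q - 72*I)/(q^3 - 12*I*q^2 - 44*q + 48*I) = (q + 6*I)/(q - 4*I)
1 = 1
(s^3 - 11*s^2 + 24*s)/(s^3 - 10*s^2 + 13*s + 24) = s/(s + 1)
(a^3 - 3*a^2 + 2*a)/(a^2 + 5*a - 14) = a*(a - 1)/(a + 7)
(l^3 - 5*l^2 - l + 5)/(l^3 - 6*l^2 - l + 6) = (l - 5)/(l - 6)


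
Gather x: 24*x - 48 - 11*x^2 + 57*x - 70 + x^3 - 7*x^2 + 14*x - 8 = x^3 - 18*x^2 + 95*x - 126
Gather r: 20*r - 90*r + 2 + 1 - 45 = -70*r - 42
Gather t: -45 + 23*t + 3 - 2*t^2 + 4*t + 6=-2*t^2 + 27*t - 36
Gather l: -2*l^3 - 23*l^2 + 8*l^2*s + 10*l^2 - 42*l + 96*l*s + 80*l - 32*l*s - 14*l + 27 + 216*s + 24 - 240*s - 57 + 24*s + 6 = -2*l^3 + l^2*(8*s - 13) + l*(64*s + 24)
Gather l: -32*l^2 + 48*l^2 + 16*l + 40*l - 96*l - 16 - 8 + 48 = 16*l^2 - 40*l + 24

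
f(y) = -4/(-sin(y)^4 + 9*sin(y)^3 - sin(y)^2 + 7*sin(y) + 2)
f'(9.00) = -1.35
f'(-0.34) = 65.07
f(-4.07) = -0.36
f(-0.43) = 2.25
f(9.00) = -0.75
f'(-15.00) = -2.00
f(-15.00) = 0.71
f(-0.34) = 5.05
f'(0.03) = 5.70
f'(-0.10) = 18.09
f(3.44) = 10.51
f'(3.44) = -264.55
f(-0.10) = -3.12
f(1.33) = -0.26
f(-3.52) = -0.82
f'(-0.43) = 14.80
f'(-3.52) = -1.52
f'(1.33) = 0.11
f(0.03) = -1.81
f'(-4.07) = -0.40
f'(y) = -4*(4*sin(y)^3*cos(y) - 27*sin(y)^2*cos(y) + 2*sin(y)*cos(y) - 7*cos(y))/(-sin(y)^4 + 9*sin(y)^3 - sin(y)^2 + 7*sin(y) + 2)^2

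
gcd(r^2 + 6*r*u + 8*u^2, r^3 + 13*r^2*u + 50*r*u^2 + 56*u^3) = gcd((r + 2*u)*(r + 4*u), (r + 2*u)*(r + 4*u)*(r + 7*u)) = r^2 + 6*r*u + 8*u^2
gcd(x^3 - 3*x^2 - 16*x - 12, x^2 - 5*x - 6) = x^2 - 5*x - 6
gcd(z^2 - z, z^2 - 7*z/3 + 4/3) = z - 1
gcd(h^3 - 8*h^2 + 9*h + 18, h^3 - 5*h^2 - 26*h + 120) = h - 6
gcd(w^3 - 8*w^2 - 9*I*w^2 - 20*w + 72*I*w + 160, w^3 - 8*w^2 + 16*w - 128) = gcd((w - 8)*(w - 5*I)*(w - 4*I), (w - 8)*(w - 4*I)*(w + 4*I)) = w^2 + w*(-8 - 4*I) + 32*I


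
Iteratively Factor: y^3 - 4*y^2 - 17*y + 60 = (y - 5)*(y^2 + y - 12) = (y - 5)*(y + 4)*(y - 3)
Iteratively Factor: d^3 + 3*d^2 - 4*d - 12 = (d + 2)*(d^2 + d - 6) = (d + 2)*(d + 3)*(d - 2)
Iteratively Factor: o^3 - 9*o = (o)*(o^2 - 9) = o*(o - 3)*(o + 3)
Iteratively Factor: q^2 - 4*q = (q)*(q - 4)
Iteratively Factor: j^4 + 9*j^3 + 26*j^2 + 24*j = (j)*(j^3 + 9*j^2 + 26*j + 24) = j*(j + 4)*(j^2 + 5*j + 6) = j*(j + 3)*(j + 4)*(j + 2)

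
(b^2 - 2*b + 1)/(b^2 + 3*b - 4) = (b - 1)/(b + 4)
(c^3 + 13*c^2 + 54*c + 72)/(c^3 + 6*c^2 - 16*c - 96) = (c + 3)/(c - 4)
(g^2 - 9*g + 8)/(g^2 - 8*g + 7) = (g - 8)/(g - 7)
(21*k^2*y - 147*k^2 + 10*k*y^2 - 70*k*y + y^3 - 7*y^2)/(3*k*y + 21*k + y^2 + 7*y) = (7*k*y - 49*k + y^2 - 7*y)/(y + 7)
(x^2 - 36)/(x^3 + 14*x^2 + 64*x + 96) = (x - 6)/(x^2 + 8*x + 16)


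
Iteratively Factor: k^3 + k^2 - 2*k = (k)*(k^2 + k - 2) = k*(k - 1)*(k + 2)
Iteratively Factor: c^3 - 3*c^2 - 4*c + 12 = (c + 2)*(c^2 - 5*c + 6) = (c - 3)*(c + 2)*(c - 2)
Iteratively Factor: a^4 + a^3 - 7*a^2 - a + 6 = (a - 1)*(a^3 + 2*a^2 - 5*a - 6) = (a - 1)*(a + 1)*(a^2 + a - 6) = (a - 2)*(a - 1)*(a + 1)*(a + 3)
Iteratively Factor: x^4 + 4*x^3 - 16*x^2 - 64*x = (x)*(x^3 + 4*x^2 - 16*x - 64) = x*(x - 4)*(x^2 + 8*x + 16) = x*(x - 4)*(x + 4)*(x + 4)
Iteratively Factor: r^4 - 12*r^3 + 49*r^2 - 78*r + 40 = (r - 1)*(r^3 - 11*r^2 + 38*r - 40) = (r - 5)*(r - 1)*(r^2 - 6*r + 8) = (r - 5)*(r - 2)*(r - 1)*(r - 4)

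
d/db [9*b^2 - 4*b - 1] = 18*b - 4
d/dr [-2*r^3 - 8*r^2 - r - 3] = -6*r^2 - 16*r - 1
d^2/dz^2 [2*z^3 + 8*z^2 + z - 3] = 12*z + 16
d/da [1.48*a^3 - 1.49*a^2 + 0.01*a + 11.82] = 4.44*a^2 - 2.98*a + 0.01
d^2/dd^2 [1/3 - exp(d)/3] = -exp(d)/3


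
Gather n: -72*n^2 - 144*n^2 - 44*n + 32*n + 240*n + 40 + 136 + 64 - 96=-216*n^2 + 228*n + 144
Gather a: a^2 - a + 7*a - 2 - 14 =a^2 + 6*a - 16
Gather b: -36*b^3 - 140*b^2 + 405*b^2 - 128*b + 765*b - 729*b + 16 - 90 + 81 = -36*b^3 + 265*b^2 - 92*b + 7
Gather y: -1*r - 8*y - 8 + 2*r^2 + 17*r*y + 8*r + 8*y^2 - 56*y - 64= 2*r^2 + 7*r + 8*y^2 + y*(17*r - 64) - 72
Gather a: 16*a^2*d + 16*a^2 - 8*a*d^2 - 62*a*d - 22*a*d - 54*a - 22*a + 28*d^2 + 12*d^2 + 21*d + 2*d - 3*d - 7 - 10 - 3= a^2*(16*d + 16) + a*(-8*d^2 - 84*d - 76) + 40*d^2 + 20*d - 20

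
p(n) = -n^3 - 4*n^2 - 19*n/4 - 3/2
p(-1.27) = 0.13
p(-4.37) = 26.32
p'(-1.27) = 0.57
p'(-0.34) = -2.38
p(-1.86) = -0.07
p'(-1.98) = -0.67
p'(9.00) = -319.75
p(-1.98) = -0.01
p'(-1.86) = -0.25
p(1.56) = -22.44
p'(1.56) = -24.53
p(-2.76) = 2.16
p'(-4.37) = -27.08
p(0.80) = -8.37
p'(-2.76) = -5.52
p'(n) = -3*n^2 - 8*n - 19/4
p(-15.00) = 2544.75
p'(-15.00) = -559.75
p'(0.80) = -13.07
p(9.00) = -1097.25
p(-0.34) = -0.31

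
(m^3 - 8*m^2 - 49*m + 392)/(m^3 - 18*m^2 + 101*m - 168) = (m + 7)/(m - 3)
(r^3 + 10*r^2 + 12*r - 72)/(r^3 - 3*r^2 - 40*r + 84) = (r + 6)/(r - 7)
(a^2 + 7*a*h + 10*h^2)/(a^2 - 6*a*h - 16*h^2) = (a + 5*h)/(a - 8*h)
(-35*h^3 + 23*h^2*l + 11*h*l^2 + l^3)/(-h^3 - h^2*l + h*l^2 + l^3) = (35*h^2 + 12*h*l + l^2)/(h^2 + 2*h*l + l^2)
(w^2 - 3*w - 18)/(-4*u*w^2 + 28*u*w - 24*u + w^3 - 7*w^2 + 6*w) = (-w - 3)/(4*u*w - 4*u - w^2 + w)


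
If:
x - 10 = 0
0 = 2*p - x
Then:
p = 5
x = 10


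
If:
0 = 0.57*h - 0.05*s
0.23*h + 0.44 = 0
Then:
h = -1.91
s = -21.81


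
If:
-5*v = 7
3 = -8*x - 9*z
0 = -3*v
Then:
No Solution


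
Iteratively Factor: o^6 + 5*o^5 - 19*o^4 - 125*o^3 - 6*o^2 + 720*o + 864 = (o + 2)*(o^5 + 3*o^4 - 25*o^3 - 75*o^2 + 144*o + 432) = (o + 2)*(o + 3)*(o^4 - 25*o^2 + 144) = (o - 3)*(o + 2)*(o + 3)*(o^3 + 3*o^2 - 16*o - 48) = (o - 3)*(o + 2)*(o + 3)^2*(o^2 - 16) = (o - 3)*(o + 2)*(o + 3)^2*(o + 4)*(o - 4)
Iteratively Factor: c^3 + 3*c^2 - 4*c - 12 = (c + 2)*(c^2 + c - 6) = (c - 2)*(c + 2)*(c + 3)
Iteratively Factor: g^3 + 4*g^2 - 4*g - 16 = (g + 4)*(g^2 - 4) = (g + 2)*(g + 4)*(g - 2)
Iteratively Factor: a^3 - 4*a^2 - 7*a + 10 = (a - 1)*(a^2 - 3*a - 10) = (a - 1)*(a + 2)*(a - 5)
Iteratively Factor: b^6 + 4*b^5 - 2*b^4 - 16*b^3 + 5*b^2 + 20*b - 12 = (b - 1)*(b^5 + 5*b^4 + 3*b^3 - 13*b^2 - 8*b + 12) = (b - 1)*(b + 2)*(b^4 + 3*b^3 - 3*b^2 - 7*b + 6) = (b - 1)^2*(b + 2)*(b^3 + 4*b^2 + b - 6) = (b - 1)^2*(b + 2)*(b + 3)*(b^2 + b - 2) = (b - 1)^3*(b + 2)*(b + 3)*(b + 2)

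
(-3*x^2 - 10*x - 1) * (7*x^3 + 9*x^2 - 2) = -21*x^5 - 97*x^4 - 97*x^3 - 3*x^2 + 20*x + 2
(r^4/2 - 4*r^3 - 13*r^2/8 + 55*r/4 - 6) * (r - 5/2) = r^5/2 - 21*r^4/4 + 67*r^3/8 + 285*r^2/16 - 323*r/8 + 15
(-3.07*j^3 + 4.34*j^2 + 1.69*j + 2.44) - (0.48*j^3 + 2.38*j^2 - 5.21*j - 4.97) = -3.55*j^3 + 1.96*j^2 + 6.9*j + 7.41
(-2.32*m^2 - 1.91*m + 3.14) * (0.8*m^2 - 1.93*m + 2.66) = -1.856*m^4 + 2.9496*m^3 + 0.0271000000000003*m^2 - 11.1408*m + 8.3524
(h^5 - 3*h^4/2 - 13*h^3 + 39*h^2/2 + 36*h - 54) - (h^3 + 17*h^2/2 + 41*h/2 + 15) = h^5 - 3*h^4/2 - 14*h^3 + 11*h^2 + 31*h/2 - 69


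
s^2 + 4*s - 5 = (s - 1)*(s + 5)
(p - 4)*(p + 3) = p^2 - p - 12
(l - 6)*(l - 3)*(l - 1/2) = l^3 - 19*l^2/2 + 45*l/2 - 9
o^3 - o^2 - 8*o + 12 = (o - 2)^2*(o + 3)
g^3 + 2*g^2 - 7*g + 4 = (g - 1)^2*(g + 4)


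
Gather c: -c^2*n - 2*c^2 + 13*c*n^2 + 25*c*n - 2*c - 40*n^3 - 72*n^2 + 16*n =c^2*(-n - 2) + c*(13*n^2 + 25*n - 2) - 40*n^3 - 72*n^2 + 16*n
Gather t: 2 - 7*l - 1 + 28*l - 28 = 21*l - 27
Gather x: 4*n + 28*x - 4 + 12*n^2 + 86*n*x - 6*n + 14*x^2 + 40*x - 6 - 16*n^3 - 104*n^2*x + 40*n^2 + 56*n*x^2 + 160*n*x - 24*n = -16*n^3 + 52*n^2 - 26*n + x^2*(56*n + 14) + x*(-104*n^2 + 246*n + 68) - 10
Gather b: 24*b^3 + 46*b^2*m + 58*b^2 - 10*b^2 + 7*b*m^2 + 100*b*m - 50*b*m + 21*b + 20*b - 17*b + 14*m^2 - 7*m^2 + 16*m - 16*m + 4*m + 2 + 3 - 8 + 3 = 24*b^3 + b^2*(46*m + 48) + b*(7*m^2 + 50*m + 24) + 7*m^2 + 4*m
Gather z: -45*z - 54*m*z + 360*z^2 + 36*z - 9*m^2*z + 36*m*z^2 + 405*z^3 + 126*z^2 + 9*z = 405*z^3 + z^2*(36*m + 486) + z*(-9*m^2 - 54*m)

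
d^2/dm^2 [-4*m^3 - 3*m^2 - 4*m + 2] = -24*m - 6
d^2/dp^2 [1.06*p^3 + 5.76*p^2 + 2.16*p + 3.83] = 6.36*p + 11.52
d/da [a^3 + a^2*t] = a*(3*a + 2*t)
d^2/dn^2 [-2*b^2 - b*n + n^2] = 2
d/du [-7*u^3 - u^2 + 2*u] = -21*u^2 - 2*u + 2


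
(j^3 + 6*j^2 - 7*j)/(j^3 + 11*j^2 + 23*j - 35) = j/(j + 5)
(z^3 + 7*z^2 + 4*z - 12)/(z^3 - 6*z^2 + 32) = (z^2 + 5*z - 6)/(z^2 - 8*z + 16)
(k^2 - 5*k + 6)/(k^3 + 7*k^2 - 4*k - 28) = (k - 3)/(k^2 + 9*k + 14)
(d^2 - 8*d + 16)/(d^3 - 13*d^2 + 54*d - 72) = (d - 4)/(d^2 - 9*d + 18)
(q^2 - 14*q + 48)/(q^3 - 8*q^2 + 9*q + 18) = (q - 8)/(q^2 - 2*q - 3)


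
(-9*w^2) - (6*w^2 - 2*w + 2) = -15*w^2 + 2*w - 2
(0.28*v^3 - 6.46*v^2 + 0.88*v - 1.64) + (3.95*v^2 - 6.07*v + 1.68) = 0.28*v^3 - 2.51*v^2 - 5.19*v + 0.04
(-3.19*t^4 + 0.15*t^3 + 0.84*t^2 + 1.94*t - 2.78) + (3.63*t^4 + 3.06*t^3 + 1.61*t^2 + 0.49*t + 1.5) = 0.44*t^4 + 3.21*t^3 + 2.45*t^2 + 2.43*t - 1.28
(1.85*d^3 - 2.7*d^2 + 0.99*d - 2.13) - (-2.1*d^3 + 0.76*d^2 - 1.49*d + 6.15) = 3.95*d^3 - 3.46*d^2 + 2.48*d - 8.28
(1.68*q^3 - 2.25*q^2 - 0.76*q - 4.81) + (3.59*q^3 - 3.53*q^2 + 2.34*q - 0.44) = 5.27*q^3 - 5.78*q^2 + 1.58*q - 5.25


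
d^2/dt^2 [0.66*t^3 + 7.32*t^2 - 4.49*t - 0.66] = 3.96*t + 14.64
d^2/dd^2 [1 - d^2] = -2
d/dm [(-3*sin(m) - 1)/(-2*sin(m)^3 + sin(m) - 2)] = (-12*sin(m)^3 - 6*sin(m)^2 + 7)*cos(m)/(2*sin(m)^3 - sin(m) + 2)^2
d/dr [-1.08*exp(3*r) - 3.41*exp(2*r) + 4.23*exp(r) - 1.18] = (-3.24*exp(2*r) - 6.82*exp(r) + 4.23)*exp(r)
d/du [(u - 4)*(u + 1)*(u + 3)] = 3*u^2 - 13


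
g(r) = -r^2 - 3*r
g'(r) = -2*r - 3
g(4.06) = -28.66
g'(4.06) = -11.12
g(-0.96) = 1.96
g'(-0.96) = -1.08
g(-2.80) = 0.56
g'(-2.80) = 2.60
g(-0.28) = 0.76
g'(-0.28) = -2.44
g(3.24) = -20.22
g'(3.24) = -9.48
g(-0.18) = 0.51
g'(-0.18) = -2.64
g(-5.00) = -10.00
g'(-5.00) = 7.00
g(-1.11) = 2.10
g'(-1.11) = -0.78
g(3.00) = -18.00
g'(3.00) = -9.00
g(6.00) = -54.00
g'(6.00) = -15.00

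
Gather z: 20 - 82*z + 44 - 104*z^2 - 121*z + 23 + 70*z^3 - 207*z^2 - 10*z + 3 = 70*z^3 - 311*z^2 - 213*z + 90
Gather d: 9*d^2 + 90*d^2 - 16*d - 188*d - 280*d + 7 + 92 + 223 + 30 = 99*d^2 - 484*d + 352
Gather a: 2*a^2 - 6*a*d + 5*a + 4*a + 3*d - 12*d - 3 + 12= 2*a^2 + a*(9 - 6*d) - 9*d + 9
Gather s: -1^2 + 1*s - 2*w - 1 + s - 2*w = 2*s - 4*w - 2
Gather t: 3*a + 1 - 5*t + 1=3*a - 5*t + 2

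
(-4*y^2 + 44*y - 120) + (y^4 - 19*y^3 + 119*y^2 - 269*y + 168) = y^4 - 19*y^3 + 115*y^2 - 225*y + 48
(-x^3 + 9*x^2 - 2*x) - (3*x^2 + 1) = -x^3 + 6*x^2 - 2*x - 1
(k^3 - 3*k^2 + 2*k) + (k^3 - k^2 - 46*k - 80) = 2*k^3 - 4*k^2 - 44*k - 80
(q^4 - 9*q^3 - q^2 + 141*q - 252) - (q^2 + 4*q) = q^4 - 9*q^3 - 2*q^2 + 137*q - 252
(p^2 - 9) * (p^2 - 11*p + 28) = p^4 - 11*p^3 + 19*p^2 + 99*p - 252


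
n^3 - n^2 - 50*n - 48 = (n - 8)*(n + 1)*(n + 6)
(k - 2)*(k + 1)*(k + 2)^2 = k^4 + 3*k^3 - 2*k^2 - 12*k - 8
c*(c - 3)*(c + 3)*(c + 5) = c^4 + 5*c^3 - 9*c^2 - 45*c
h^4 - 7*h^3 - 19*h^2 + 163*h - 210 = (h - 7)*(h - 3)*(h - 2)*(h + 5)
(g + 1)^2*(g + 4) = g^3 + 6*g^2 + 9*g + 4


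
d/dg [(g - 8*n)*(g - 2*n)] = 2*g - 10*n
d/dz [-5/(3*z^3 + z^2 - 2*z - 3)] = 5*(9*z^2 + 2*z - 2)/(3*z^3 + z^2 - 2*z - 3)^2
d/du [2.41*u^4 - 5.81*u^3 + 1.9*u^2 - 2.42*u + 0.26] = 9.64*u^3 - 17.43*u^2 + 3.8*u - 2.42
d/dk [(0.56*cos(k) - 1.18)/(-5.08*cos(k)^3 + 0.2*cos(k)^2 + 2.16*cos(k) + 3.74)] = (-5.6896*cos(k)^3 + 18.0952*cos(k)^2 - 0.472*cos(k) - 4.6432)*sin(k)/(25.8064*cos(k)^6 - 2.032*cos(k)^5 - 21.9056*cos(k)^4 - 37.1344*cos(k)^3 + 6.1616*cos(k)^2 + 16.1568*cos(k) + 13.9876)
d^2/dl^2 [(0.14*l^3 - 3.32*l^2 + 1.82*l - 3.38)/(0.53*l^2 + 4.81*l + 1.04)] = (8.88178419700125e-16*l^4 + 24.2736*l^3 + 9.48526800000002*l^2 - 56.810364*l - 178.064484)/(0.148877*l^6 + 4.053387*l^5 + 37.662807*l^4 + 127.192273*l^3 + 73.904376*l^2 + 15.607488*l + 1.124864)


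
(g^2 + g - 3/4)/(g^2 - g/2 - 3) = (g - 1/2)/(g - 2)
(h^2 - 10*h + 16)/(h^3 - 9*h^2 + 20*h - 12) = (h - 8)/(h^2 - 7*h + 6)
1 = 1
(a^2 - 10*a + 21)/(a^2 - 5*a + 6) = (a - 7)/(a - 2)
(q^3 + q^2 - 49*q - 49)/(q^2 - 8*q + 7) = (q^2 + 8*q + 7)/(q - 1)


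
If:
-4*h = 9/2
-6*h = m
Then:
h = -9/8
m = 27/4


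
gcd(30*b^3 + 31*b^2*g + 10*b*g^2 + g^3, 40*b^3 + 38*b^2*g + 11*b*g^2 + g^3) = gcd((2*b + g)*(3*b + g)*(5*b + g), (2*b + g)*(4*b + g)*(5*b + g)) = 10*b^2 + 7*b*g + g^2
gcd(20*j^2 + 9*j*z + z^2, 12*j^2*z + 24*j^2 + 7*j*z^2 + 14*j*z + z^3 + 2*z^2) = 4*j + z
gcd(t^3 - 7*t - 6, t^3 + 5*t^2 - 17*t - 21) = t^2 - 2*t - 3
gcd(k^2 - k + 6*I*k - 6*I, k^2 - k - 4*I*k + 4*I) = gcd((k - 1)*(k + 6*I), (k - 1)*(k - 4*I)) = k - 1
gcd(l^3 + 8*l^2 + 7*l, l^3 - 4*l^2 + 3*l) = l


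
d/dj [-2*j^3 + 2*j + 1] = 2 - 6*j^2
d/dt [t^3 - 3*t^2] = 3*t*(t - 2)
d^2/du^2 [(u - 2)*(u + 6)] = 2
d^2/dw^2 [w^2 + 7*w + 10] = 2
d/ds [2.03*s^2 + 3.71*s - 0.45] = 4.06*s + 3.71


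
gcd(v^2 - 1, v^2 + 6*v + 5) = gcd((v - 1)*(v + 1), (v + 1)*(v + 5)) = v + 1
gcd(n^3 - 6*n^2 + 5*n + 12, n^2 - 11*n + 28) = n - 4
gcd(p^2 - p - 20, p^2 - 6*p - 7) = 1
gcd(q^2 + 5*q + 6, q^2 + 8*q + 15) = q + 3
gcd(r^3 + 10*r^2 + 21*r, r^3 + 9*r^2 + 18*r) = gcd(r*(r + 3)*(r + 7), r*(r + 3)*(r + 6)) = r^2 + 3*r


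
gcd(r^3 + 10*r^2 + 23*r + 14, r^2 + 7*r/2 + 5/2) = r + 1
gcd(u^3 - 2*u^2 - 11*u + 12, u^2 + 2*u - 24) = u - 4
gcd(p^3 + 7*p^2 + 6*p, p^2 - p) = p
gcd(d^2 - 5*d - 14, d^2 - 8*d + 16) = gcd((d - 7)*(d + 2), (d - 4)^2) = 1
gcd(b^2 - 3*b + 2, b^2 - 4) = b - 2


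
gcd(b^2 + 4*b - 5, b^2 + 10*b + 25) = b + 5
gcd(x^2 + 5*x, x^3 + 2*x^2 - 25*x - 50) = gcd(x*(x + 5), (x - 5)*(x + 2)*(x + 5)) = x + 5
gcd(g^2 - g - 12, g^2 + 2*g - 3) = g + 3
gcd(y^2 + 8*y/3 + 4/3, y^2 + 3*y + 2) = y + 2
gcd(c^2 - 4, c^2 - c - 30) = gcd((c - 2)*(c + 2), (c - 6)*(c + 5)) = 1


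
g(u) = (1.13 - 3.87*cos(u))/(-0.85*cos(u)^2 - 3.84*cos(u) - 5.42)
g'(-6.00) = -0.07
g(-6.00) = 0.26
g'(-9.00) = 1.24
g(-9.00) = -1.77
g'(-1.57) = 0.86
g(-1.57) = -0.21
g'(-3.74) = -1.51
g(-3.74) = -1.53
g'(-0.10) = 0.02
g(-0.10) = 0.27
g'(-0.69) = 0.20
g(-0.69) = 0.21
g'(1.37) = -0.65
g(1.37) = -0.06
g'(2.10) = -1.48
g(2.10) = -0.83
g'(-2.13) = 1.51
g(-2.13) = -0.88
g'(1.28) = -0.56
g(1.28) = -0.00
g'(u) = (1.13 - 3.87*cos(u))*(-1.7*sin(u)*cos(u) - 3.84*sin(u))/(-0.85*cos(u)^2 - 3.84*cos(u) - 5.42)^2 + 3.87*sin(u)/(-0.85*cos(u)^2 - 3.84*cos(u) - 5.42) = (3.2895*cos(u)^2 - 1.921*cos(u) - 25.3146)*sin(u)/(0.7225*cos(u)^4 + 6.528*cos(u)^3 + 23.9596*cos(u)^2 + 41.6256*cos(u) + 29.3764)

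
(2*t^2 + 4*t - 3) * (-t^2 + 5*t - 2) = -2*t^4 + 6*t^3 + 19*t^2 - 23*t + 6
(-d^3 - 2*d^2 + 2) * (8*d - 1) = -8*d^4 - 15*d^3 + 2*d^2 + 16*d - 2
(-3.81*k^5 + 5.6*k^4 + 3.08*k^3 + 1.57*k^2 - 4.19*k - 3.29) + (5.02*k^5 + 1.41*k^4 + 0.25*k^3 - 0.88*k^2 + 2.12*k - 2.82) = 1.21*k^5 + 7.01*k^4 + 3.33*k^3 + 0.69*k^2 - 2.07*k - 6.11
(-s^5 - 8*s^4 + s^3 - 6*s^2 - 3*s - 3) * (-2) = 2*s^5 + 16*s^4 - 2*s^3 + 12*s^2 + 6*s + 6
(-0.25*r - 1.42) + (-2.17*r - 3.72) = -2.42*r - 5.14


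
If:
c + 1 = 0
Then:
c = -1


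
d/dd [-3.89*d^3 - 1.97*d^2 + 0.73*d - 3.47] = -11.67*d^2 - 3.94*d + 0.73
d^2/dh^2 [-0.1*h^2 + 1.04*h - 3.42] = -0.200000000000000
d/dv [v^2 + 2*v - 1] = 2*v + 2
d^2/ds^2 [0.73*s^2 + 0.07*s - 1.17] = 1.46000000000000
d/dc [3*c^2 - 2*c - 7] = 6*c - 2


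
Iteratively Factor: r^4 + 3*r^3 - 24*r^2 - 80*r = (r + 4)*(r^3 - r^2 - 20*r) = (r + 4)^2*(r^2 - 5*r) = r*(r + 4)^2*(r - 5)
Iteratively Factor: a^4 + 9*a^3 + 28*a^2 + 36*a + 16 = (a + 2)*(a^3 + 7*a^2 + 14*a + 8) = (a + 1)*(a + 2)*(a^2 + 6*a + 8) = (a + 1)*(a + 2)^2*(a + 4)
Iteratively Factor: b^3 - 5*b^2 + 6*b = (b - 3)*(b^2 - 2*b) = (b - 3)*(b - 2)*(b)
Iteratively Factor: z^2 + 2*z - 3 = (z - 1)*(z + 3)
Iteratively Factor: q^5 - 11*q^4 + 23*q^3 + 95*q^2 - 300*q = (q + 3)*(q^4 - 14*q^3 + 65*q^2 - 100*q) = (q - 4)*(q + 3)*(q^3 - 10*q^2 + 25*q) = q*(q - 4)*(q + 3)*(q^2 - 10*q + 25) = q*(q - 5)*(q - 4)*(q + 3)*(q - 5)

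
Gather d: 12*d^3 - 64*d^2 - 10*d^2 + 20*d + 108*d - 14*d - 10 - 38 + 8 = 12*d^3 - 74*d^2 + 114*d - 40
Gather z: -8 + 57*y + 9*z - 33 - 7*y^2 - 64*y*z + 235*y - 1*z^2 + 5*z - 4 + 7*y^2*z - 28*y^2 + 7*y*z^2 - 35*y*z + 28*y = -35*y^2 + 320*y + z^2*(7*y - 1) + z*(7*y^2 - 99*y + 14) - 45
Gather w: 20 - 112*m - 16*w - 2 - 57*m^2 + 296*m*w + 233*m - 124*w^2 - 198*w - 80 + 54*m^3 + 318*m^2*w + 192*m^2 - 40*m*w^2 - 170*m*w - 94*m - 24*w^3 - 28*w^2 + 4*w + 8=54*m^3 + 135*m^2 + 27*m - 24*w^3 + w^2*(-40*m - 152) + w*(318*m^2 + 126*m - 210) - 54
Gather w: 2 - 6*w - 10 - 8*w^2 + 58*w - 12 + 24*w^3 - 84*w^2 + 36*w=24*w^3 - 92*w^2 + 88*w - 20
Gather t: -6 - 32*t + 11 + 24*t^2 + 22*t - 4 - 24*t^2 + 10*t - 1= 0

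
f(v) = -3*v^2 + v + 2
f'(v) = 1 - 6*v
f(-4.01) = -50.25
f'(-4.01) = 25.06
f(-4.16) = -54.08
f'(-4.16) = 25.96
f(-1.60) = -7.28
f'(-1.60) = 10.60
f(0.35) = 1.98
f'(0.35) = -1.10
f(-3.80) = -45.12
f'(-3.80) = 23.80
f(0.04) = 2.04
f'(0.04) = 0.76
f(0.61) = 1.49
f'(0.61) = -2.66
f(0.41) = 1.91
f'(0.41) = -1.46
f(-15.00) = -688.00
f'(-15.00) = 91.00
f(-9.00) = -250.00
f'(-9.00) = 55.00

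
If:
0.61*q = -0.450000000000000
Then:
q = -0.74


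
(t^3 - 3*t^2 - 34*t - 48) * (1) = t^3 - 3*t^2 - 34*t - 48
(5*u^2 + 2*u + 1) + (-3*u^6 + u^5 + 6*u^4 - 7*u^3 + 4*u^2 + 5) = -3*u^6 + u^5 + 6*u^4 - 7*u^3 + 9*u^2 + 2*u + 6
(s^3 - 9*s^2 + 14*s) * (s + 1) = s^4 - 8*s^3 + 5*s^2 + 14*s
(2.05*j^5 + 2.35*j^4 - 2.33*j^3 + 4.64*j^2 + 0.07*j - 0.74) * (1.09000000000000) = 2.2345*j^5 + 2.5615*j^4 - 2.5397*j^3 + 5.0576*j^2 + 0.0763*j - 0.8066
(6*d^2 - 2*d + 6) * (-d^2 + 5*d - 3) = -6*d^4 + 32*d^3 - 34*d^2 + 36*d - 18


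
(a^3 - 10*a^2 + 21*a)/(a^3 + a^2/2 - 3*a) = 2*(a^2 - 10*a + 21)/(2*a^2 + a - 6)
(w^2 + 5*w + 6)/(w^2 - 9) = (w + 2)/(w - 3)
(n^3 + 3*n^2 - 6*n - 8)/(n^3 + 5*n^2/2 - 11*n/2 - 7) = 2*(n + 4)/(2*n + 7)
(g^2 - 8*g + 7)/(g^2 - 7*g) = (g - 1)/g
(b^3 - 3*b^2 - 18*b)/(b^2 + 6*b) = (b^2 - 3*b - 18)/(b + 6)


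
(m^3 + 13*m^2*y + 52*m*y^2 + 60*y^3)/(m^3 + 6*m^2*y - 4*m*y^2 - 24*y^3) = (-m - 5*y)/(-m + 2*y)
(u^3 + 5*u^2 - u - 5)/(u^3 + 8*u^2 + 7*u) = (u^2 + 4*u - 5)/(u*(u + 7))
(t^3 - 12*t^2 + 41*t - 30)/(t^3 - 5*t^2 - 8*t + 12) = (t - 5)/(t + 2)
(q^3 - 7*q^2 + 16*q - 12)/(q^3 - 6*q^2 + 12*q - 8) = (q - 3)/(q - 2)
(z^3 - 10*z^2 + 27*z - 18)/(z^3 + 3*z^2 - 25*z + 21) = (z - 6)/(z + 7)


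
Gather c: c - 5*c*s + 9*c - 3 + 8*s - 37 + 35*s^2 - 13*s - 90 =c*(10 - 5*s) + 35*s^2 - 5*s - 130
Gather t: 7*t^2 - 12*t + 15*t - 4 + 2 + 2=7*t^2 + 3*t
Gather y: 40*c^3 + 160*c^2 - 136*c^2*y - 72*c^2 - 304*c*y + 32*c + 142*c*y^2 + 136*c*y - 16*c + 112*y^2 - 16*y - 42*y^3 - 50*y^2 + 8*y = 40*c^3 + 88*c^2 + 16*c - 42*y^3 + y^2*(142*c + 62) + y*(-136*c^2 - 168*c - 8)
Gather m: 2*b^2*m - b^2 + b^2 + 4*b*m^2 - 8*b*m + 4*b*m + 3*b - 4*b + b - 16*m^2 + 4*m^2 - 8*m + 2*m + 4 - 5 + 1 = m^2*(4*b - 12) + m*(2*b^2 - 4*b - 6)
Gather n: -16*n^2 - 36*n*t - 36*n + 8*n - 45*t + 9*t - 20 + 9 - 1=-16*n^2 + n*(-36*t - 28) - 36*t - 12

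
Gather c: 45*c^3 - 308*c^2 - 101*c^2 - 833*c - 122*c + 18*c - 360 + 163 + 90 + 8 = 45*c^3 - 409*c^2 - 937*c - 99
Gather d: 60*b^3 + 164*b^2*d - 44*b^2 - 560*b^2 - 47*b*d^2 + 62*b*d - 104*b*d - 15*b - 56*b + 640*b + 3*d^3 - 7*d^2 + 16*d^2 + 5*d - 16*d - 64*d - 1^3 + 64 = 60*b^3 - 604*b^2 + 569*b + 3*d^3 + d^2*(9 - 47*b) + d*(164*b^2 - 42*b - 75) + 63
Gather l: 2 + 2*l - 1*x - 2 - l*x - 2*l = -l*x - x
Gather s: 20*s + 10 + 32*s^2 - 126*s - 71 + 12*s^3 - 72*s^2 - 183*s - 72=12*s^3 - 40*s^2 - 289*s - 133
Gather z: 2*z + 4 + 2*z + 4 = 4*z + 8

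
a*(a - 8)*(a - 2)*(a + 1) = a^4 - 9*a^3 + 6*a^2 + 16*a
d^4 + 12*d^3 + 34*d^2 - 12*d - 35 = (d - 1)*(d + 1)*(d + 5)*(d + 7)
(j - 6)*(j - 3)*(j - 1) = j^3 - 10*j^2 + 27*j - 18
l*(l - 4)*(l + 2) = l^3 - 2*l^2 - 8*l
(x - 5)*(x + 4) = x^2 - x - 20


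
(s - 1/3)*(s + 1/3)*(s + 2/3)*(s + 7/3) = s^4 + 3*s^3 + 13*s^2/9 - s/3 - 14/81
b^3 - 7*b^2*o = b^2*(b - 7*o)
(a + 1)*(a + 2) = a^2 + 3*a + 2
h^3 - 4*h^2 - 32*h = h*(h - 8)*(h + 4)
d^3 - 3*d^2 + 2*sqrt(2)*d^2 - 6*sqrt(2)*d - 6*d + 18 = (d - 3)*(d - sqrt(2))*(d + 3*sqrt(2))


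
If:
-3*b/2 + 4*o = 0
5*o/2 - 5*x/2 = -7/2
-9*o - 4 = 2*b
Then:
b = -32/43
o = -12/43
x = 241/215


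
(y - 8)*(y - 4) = y^2 - 12*y + 32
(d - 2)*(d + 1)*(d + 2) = d^3 + d^2 - 4*d - 4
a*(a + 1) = a^2 + a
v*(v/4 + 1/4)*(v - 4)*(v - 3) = v^4/4 - 3*v^3/2 + 5*v^2/4 + 3*v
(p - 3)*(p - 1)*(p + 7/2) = p^3 - p^2/2 - 11*p + 21/2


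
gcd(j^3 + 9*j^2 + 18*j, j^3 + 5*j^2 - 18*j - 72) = j^2 + 9*j + 18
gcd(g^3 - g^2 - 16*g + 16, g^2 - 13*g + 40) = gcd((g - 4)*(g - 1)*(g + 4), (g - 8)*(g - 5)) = 1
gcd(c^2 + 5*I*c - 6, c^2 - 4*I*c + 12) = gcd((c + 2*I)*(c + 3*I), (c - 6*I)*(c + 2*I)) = c + 2*I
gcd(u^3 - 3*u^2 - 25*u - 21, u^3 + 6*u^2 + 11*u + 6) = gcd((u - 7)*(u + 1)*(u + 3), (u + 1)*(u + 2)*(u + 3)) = u^2 + 4*u + 3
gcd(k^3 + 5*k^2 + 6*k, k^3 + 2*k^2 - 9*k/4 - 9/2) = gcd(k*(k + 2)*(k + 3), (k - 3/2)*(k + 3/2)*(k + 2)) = k + 2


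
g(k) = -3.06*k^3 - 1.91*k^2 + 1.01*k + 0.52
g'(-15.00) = -2007.19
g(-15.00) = 9883.12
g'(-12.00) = -1275.07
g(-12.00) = 5001.04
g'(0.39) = -1.88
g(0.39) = 0.44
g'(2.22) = -52.71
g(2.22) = -40.13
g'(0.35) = -1.45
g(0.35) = 0.51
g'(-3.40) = -92.12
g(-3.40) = 95.28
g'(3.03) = -94.85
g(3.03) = -99.08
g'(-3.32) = -87.49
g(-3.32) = 88.09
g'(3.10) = -99.05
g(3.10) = -105.86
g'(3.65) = -135.23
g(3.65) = -170.04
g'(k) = -9.18*k^2 - 3.82*k + 1.01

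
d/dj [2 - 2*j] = -2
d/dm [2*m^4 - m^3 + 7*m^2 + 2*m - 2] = 8*m^3 - 3*m^2 + 14*m + 2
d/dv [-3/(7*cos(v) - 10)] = -21*sin(v)/(7*cos(v) - 10)^2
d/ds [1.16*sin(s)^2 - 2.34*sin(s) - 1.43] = (2.32*sin(s) - 2.34)*cos(s)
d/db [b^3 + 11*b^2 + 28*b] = 3*b^2 + 22*b + 28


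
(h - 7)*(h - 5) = h^2 - 12*h + 35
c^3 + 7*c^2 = c^2*(c + 7)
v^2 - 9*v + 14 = (v - 7)*(v - 2)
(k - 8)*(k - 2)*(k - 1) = k^3 - 11*k^2 + 26*k - 16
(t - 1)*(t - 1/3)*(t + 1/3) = t^3 - t^2 - t/9 + 1/9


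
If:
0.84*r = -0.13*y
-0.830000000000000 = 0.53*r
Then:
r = -1.57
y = 10.12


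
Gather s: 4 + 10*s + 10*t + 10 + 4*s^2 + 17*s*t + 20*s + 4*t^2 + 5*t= 4*s^2 + s*(17*t + 30) + 4*t^2 + 15*t + 14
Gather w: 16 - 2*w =16 - 2*w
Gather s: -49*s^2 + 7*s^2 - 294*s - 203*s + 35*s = -42*s^2 - 462*s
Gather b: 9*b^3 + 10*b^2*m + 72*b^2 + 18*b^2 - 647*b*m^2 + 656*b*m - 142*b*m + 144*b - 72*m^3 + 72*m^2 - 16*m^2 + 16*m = 9*b^3 + b^2*(10*m + 90) + b*(-647*m^2 + 514*m + 144) - 72*m^3 + 56*m^2 + 16*m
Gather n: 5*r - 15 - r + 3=4*r - 12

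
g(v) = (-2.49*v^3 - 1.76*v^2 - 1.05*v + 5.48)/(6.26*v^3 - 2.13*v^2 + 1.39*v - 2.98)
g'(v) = (-18.78*v^2 + 4.26*v - 1.39)*(-2.49*v^3 - 1.76*v^2 - 1.05*v + 5.48)/(6.26*v^3 - 2.13*v^2 + 1.39*v - 2.98)^2 + (-7.47*v^2 - 3.52*v - 1.05)/(6.26*v^3 - 2.13*v^2 + 1.39*v - 2.98) = (7.105427357601e-15*v^5 + 16.3213*v^4 + 6.2238*v^3 - 85.3367*v^2 + 33.8344*v - 4.4882)/(39.1876*v^6 - 26.6676*v^5 + 21.9397*v^4 - 43.231*v^3 + 14.6269*v^2 - 8.2844*v + 8.8804)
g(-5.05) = -0.33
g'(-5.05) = 0.01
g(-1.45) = -0.38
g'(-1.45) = -0.22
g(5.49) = -0.48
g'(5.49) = 0.01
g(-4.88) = -0.33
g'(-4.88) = 0.01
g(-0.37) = -1.40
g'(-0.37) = -1.70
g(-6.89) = -0.34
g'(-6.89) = 0.01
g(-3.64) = -0.31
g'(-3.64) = 0.01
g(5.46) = -0.48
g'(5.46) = 0.01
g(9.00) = -0.45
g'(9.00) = 0.01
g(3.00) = -0.53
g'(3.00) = 0.04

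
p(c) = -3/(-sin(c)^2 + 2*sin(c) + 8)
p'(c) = -3*(2*sin(c)*cos(c) - 2*cos(c))/(-sin(c)^2 + 2*sin(c) + 8)^2 = 6*(1 - sin(c))*cos(c)/((sin(c) - 4)^2*(sin(c) + 2)^2)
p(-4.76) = -0.33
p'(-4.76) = 0.00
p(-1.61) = -0.60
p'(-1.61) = -0.02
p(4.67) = -0.60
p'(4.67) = -0.02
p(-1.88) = -0.58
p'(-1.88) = -0.13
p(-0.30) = -0.41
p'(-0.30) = 0.14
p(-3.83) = -0.34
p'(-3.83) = -0.02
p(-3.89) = -0.34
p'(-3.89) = -0.02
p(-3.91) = -0.34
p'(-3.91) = -0.02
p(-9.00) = -0.43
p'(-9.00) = -0.16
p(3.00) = -0.36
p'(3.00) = -0.07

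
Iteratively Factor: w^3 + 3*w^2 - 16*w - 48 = (w + 4)*(w^2 - w - 12) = (w + 3)*(w + 4)*(w - 4)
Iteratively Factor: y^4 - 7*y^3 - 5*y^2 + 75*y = (y - 5)*(y^3 - 2*y^2 - 15*y) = (y - 5)^2*(y^2 + 3*y) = (y - 5)^2*(y + 3)*(y)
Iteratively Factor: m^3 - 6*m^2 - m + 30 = (m - 3)*(m^2 - 3*m - 10) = (m - 3)*(m + 2)*(m - 5)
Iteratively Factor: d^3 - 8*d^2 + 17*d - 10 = (d - 1)*(d^2 - 7*d + 10) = (d - 5)*(d - 1)*(d - 2)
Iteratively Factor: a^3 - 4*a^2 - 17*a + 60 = (a - 5)*(a^2 + a - 12) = (a - 5)*(a + 4)*(a - 3)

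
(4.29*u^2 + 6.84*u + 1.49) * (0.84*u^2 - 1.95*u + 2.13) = 3.6036*u^4 - 2.6199*u^3 - 2.9487*u^2 + 11.6637*u + 3.1737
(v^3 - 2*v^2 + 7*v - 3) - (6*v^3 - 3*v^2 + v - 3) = -5*v^3 + v^2 + 6*v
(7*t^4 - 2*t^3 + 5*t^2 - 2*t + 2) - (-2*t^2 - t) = 7*t^4 - 2*t^3 + 7*t^2 - t + 2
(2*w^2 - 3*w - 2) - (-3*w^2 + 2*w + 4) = 5*w^2 - 5*w - 6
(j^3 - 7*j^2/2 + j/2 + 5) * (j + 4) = j^4 + j^3/2 - 27*j^2/2 + 7*j + 20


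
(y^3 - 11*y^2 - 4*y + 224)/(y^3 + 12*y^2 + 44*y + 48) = (y^2 - 15*y + 56)/(y^2 + 8*y + 12)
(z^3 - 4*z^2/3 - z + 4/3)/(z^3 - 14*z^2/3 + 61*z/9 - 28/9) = 3*(z + 1)/(3*z - 7)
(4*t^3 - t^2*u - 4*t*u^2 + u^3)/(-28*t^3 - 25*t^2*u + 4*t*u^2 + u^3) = (-t + u)/(7*t + u)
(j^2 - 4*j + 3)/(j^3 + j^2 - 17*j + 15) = 1/(j + 5)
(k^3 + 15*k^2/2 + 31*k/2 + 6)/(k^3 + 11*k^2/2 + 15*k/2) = (2*k^2 + 9*k + 4)/(k*(2*k + 5))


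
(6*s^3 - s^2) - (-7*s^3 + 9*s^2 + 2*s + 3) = 13*s^3 - 10*s^2 - 2*s - 3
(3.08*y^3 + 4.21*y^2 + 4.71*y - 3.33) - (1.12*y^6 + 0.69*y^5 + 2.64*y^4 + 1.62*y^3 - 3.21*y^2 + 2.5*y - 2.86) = -1.12*y^6 - 0.69*y^5 - 2.64*y^4 + 1.46*y^3 + 7.42*y^2 + 2.21*y - 0.47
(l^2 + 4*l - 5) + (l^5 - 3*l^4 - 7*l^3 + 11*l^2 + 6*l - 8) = l^5 - 3*l^4 - 7*l^3 + 12*l^2 + 10*l - 13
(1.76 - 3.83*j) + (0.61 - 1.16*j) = 2.37 - 4.99*j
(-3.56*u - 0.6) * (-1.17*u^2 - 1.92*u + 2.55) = 4.1652*u^3 + 7.5372*u^2 - 7.926*u - 1.53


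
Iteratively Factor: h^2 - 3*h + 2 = (h - 2)*(h - 1)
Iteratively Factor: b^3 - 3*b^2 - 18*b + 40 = (b - 2)*(b^2 - b - 20) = (b - 2)*(b + 4)*(b - 5)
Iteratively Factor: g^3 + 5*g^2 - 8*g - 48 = (g + 4)*(g^2 + g - 12) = (g + 4)^2*(g - 3)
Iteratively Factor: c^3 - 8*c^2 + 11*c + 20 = (c + 1)*(c^2 - 9*c + 20) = (c - 4)*(c + 1)*(c - 5)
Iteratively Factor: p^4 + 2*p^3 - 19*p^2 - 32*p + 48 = (p - 1)*(p^3 + 3*p^2 - 16*p - 48) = (p - 4)*(p - 1)*(p^2 + 7*p + 12) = (p - 4)*(p - 1)*(p + 4)*(p + 3)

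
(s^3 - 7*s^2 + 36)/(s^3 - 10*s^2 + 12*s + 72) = (s - 3)/(s - 6)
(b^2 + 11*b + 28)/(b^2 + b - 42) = (b + 4)/(b - 6)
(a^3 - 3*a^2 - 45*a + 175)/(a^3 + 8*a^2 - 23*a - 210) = (a - 5)/(a + 6)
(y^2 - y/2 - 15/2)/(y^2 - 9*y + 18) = (y + 5/2)/(y - 6)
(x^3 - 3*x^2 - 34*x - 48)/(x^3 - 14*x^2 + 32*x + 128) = (x + 3)/(x - 8)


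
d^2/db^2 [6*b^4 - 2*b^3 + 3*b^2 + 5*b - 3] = 72*b^2 - 12*b + 6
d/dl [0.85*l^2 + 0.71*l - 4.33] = 1.7*l + 0.71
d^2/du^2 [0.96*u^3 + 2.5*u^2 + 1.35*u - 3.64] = 5.76*u + 5.0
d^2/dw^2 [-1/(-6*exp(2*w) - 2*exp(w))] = (-(3*exp(w) + 1)*(12*exp(w) + 1)/2 + (6*exp(w) + 1)^2)*exp(-w)/(3*exp(w) + 1)^3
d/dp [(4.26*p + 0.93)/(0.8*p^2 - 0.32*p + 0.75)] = (-3.408*p^2 - 1.488*p + 3.4926)/(0.64*p^4 - 0.512*p^3 + 1.3024*p^2 - 0.48*p + 0.5625)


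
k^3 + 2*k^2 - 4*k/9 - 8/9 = (k - 2/3)*(k + 2/3)*(k + 2)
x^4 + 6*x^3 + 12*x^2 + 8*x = x*(x + 2)^3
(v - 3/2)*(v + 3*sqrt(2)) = v^2 - 3*v/2 + 3*sqrt(2)*v - 9*sqrt(2)/2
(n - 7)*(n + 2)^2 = n^3 - 3*n^2 - 24*n - 28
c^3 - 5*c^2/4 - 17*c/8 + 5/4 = (c - 2)*(c - 1/2)*(c + 5/4)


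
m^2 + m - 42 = (m - 6)*(m + 7)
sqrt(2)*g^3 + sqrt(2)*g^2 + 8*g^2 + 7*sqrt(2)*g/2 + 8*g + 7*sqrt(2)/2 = (g + 1)*(g + 7*sqrt(2)/2)*(sqrt(2)*g + 1)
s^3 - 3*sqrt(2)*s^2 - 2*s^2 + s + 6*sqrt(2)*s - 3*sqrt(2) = (s - 1)^2*(s - 3*sqrt(2))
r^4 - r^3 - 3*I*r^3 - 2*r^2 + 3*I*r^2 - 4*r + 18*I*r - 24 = (r - 3)*(r + 2)*(r - 4*I)*(r + I)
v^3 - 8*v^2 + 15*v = v*(v - 5)*(v - 3)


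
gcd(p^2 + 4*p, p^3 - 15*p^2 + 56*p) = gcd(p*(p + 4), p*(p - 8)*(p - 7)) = p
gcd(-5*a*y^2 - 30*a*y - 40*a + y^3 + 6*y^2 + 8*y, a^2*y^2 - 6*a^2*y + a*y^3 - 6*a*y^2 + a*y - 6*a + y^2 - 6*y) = 1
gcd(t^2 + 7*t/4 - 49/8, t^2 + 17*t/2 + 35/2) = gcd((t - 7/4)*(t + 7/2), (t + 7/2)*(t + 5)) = t + 7/2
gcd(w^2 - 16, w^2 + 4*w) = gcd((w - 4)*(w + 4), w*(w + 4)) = w + 4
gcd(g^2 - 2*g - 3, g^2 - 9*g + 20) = 1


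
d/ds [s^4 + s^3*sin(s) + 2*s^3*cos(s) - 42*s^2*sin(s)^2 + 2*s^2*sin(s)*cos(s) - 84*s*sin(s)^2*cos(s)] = -2*s^3*sin(s) + s^3*cos(s) + 4*s^3 + 3*s^2*sin(s) - 42*s^2*sin(2*s) + 6*s^2*cos(s) + 2*s^2*cos(2*s) + 21*s*sin(s) + 2*s*sin(2*s) - 63*s*sin(3*s) + 42*s*cos(2*s) - 42*s - 21*cos(s) + 21*cos(3*s)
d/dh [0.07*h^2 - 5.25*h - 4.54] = 0.14*h - 5.25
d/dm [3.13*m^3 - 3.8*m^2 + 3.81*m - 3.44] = 9.39*m^2 - 7.6*m + 3.81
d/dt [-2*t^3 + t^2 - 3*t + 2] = -6*t^2 + 2*t - 3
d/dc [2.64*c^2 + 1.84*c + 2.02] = 5.28*c + 1.84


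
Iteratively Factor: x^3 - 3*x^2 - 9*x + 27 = (x - 3)*(x^2 - 9) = (x - 3)^2*(x + 3)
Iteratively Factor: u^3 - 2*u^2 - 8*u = (u - 4)*(u^2 + 2*u) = (u - 4)*(u + 2)*(u)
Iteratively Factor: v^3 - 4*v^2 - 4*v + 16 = (v - 4)*(v^2 - 4) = (v - 4)*(v + 2)*(v - 2)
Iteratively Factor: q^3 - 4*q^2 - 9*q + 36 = (q - 3)*(q^2 - q - 12) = (q - 3)*(q + 3)*(q - 4)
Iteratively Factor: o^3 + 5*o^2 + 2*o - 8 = (o - 1)*(o^2 + 6*o + 8) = (o - 1)*(o + 2)*(o + 4)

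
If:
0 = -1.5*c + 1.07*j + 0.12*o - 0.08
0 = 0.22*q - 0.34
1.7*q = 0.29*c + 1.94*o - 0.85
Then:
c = 11.9905956112853 - 6.68965517241379*o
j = 16.884012539185 - 9.49017080244924*o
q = 1.55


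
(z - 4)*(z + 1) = z^2 - 3*z - 4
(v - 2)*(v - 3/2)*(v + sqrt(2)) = v^3 - 7*v^2/2 + sqrt(2)*v^2 - 7*sqrt(2)*v/2 + 3*v + 3*sqrt(2)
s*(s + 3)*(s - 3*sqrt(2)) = s^3 - 3*sqrt(2)*s^2 + 3*s^2 - 9*sqrt(2)*s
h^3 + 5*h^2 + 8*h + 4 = (h + 1)*(h + 2)^2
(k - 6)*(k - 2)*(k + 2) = k^3 - 6*k^2 - 4*k + 24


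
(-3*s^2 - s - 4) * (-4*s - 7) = 12*s^3 + 25*s^2 + 23*s + 28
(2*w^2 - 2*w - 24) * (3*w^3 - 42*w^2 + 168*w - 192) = 6*w^5 - 90*w^4 + 348*w^3 + 288*w^2 - 3648*w + 4608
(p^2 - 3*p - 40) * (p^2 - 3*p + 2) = p^4 - 6*p^3 - 29*p^2 + 114*p - 80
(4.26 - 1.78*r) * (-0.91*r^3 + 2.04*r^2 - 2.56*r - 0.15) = 1.6198*r^4 - 7.5078*r^3 + 13.2472*r^2 - 10.6386*r - 0.639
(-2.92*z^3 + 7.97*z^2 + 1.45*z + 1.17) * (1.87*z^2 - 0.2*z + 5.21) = -5.4604*z^5 + 15.4879*z^4 - 14.0957*z^3 + 43.4216*z^2 + 7.3205*z + 6.0957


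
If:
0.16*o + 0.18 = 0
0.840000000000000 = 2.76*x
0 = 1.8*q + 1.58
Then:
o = -1.12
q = -0.88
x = 0.30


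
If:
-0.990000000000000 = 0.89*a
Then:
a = -1.11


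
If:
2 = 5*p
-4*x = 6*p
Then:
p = 2/5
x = -3/5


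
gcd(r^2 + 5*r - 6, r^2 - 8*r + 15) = 1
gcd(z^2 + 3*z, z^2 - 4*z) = z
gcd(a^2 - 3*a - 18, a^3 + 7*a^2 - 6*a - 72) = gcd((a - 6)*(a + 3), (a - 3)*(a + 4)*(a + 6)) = 1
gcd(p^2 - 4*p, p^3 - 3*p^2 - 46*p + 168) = p - 4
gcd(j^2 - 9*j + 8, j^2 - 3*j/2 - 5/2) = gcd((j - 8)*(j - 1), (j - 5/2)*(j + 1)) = 1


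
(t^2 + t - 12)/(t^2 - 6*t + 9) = (t + 4)/(t - 3)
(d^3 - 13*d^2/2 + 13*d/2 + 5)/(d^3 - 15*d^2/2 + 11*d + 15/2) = (d - 2)/(d - 3)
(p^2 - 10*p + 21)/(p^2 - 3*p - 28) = (p - 3)/(p + 4)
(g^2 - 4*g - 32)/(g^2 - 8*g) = (g + 4)/g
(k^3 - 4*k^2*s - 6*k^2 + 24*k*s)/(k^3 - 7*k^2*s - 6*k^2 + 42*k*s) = (-k + 4*s)/(-k + 7*s)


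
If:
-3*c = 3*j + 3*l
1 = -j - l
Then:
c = 1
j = -l - 1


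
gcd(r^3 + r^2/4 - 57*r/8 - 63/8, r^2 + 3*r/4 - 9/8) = r + 3/2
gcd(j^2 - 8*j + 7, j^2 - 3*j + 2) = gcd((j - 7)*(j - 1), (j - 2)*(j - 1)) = j - 1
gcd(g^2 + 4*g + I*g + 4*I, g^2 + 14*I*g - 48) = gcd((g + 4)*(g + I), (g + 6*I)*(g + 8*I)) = 1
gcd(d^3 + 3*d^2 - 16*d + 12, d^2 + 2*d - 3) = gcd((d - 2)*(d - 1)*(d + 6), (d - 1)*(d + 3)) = d - 1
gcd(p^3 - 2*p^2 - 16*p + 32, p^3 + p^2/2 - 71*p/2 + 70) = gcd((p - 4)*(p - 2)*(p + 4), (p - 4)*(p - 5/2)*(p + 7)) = p - 4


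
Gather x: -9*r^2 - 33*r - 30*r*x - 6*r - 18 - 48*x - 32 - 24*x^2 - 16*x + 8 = -9*r^2 - 39*r - 24*x^2 + x*(-30*r - 64) - 42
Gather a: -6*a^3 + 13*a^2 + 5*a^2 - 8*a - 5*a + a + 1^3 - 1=-6*a^3 + 18*a^2 - 12*a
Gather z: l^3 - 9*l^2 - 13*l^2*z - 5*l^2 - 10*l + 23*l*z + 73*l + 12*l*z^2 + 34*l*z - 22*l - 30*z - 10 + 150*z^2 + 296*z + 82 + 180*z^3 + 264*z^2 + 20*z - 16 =l^3 - 14*l^2 + 41*l + 180*z^3 + z^2*(12*l + 414) + z*(-13*l^2 + 57*l + 286) + 56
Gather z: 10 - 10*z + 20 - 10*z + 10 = 40 - 20*z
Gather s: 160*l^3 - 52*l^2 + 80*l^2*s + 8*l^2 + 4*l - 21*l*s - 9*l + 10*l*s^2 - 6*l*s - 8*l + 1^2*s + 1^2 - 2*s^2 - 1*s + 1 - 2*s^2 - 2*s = 160*l^3 - 44*l^2 - 13*l + s^2*(10*l - 4) + s*(80*l^2 - 27*l - 2) + 2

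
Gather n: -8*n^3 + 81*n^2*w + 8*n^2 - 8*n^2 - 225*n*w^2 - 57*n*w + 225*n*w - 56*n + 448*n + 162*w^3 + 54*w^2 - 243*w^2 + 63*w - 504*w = -8*n^3 + 81*n^2*w + n*(-225*w^2 + 168*w + 392) + 162*w^3 - 189*w^2 - 441*w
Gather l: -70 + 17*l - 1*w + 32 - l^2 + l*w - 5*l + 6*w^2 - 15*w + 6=-l^2 + l*(w + 12) + 6*w^2 - 16*w - 32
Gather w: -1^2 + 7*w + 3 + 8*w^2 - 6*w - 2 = 8*w^2 + w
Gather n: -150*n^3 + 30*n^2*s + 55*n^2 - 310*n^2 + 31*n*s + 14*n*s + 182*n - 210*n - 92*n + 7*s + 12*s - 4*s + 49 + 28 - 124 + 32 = -150*n^3 + n^2*(30*s - 255) + n*(45*s - 120) + 15*s - 15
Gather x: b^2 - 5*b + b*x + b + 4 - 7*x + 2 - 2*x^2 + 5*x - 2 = b^2 - 4*b - 2*x^2 + x*(b - 2) + 4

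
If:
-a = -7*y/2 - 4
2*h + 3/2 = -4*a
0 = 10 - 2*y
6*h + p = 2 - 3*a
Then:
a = 43/2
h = -175/4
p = 200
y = 5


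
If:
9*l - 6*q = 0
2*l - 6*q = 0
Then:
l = 0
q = 0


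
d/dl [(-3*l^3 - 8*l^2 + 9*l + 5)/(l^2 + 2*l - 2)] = (-3*l^4 - 12*l^3 - 7*l^2 + 22*l - 28)/(l^4 + 4*l^3 - 8*l + 4)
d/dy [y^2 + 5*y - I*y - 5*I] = 2*y + 5 - I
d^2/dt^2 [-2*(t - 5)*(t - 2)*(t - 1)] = 32 - 12*t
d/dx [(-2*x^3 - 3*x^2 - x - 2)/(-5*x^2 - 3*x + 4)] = 2*(5*x^4 + 6*x^3 - 10*x^2 - 22*x - 5)/(25*x^4 + 30*x^3 - 31*x^2 - 24*x + 16)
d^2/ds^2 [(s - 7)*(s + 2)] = 2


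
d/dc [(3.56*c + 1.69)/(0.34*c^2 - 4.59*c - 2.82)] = (1.2104*c^2 - 16.3404*c - (0.68*c - 4.59)*(3.56*c + 1.69) - 10.0392)/(-0.34*c^2 + 4.59*c + 2.82)^2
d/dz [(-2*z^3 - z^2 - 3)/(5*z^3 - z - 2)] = (2*z*(3*z + 1)*(-5*z^3 + z + 2) + (15*z^2 - 1)*(2*z^3 + z^2 + 3))/(-5*z^3 + z + 2)^2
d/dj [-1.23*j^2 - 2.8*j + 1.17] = -2.46*j - 2.8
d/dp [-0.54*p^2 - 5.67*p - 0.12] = -1.08*p - 5.67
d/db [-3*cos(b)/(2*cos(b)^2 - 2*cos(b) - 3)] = 3*(2*sin(b)^2 - 5)*sin(b)/(2*cos(b) - cos(2*b) + 2)^2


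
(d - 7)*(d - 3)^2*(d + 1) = d^4 - 12*d^3 + 38*d^2 - 12*d - 63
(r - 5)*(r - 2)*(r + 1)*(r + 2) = r^4 - 4*r^3 - 9*r^2 + 16*r + 20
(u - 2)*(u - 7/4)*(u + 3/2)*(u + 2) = u^4 - u^3/4 - 53*u^2/8 + u + 21/2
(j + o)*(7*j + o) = 7*j^2 + 8*j*o + o^2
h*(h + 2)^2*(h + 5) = h^4 + 9*h^3 + 24*h^2 + 20*h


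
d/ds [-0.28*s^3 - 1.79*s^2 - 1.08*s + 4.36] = -0.84*s^2 - 3.58*s - 1.08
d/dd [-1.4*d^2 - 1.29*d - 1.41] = -2.8*d - 1.29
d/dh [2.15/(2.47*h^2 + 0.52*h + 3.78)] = (-10.621*h - 1.118)/(2.47*h^2 + 0.52*h + 3.78)^2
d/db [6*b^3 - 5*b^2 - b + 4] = 18*b^2 - 10*b - 1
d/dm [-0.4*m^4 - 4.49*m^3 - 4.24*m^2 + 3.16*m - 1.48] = -1.6*m^3 - 13.47*m^2 - 8.48*m + 3.16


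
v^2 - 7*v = v*(v - 7)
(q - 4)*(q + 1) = q^2 - 3*q - 4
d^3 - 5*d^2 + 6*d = d*(d - 3)*(d - 2)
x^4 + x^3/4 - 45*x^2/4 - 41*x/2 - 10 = (x - 4)*(x + 1)*(x + 5/4)*(x + 2)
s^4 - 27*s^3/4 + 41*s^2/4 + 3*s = s*(s - 4)*(s - 3)*(s + 1/4)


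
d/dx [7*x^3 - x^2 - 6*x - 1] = 21*x^2 - 2*x - 6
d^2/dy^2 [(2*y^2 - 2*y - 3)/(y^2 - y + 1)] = 30*y*(1 - y)/(y^6 - 3*y^5 + 6*y^4 - 7*y^3 + 6*y^2 - 3*y + 1)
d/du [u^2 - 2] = 2*u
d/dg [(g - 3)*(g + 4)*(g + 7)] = 3*g^2 + 16*g - 5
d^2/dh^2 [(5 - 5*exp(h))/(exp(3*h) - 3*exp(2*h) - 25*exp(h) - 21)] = (-20*exp(6*h) + 90*exp(5*h) - 710*exp(4*h) - 1060*exp(3*h) + 3960*exp(2*h) + 4490*exp(h) - 4830)*exp(h)/(exp(9*h) - 9*exp(8*h) - 48*exp(7*h) + 360*exp(6*h) + 1578*exp(5*h) - 3042*exp(4*h) - 23752*exp(3*h) - 43344*exp(2*h) - 33075*exp(h) - 9261)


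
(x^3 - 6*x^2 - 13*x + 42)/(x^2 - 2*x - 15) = (x^2 - 9*x + 14)/(x - 5)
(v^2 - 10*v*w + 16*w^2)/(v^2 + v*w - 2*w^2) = (v^2 - 10*v*w + 16*w^2)/(v^2 + v*w - 2*w^2)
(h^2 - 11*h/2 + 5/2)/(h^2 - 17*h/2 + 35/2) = (2*h - 1)/(2*h - 7)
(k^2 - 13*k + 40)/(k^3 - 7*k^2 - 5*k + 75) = (k - 8)/(k^2 - 2*k - 15)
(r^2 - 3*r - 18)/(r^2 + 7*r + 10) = (r^2 - 3*r - 18)/(r^2 + 7*r + 10)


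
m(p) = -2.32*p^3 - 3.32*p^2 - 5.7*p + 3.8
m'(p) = -6.96*p^2 - 6.64*p - 5.7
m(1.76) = -29.16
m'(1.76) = -38.95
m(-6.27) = 480.88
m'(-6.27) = -237.68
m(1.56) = -21.98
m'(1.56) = -33.00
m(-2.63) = 38.03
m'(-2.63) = -36.38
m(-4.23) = 144.10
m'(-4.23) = -102.15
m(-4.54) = 178.35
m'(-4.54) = -119.01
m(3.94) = -212.09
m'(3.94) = -139.91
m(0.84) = -4.71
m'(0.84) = -16.19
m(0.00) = 3.80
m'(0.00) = -5.70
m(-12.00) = 3603.08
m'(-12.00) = -928.26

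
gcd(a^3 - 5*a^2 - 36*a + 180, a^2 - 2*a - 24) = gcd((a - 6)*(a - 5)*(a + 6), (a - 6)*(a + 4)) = a - 6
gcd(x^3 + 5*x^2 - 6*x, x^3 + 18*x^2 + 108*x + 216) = x + 6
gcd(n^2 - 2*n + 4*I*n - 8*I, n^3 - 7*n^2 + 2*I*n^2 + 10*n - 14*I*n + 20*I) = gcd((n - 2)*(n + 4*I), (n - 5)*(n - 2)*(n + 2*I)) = n - 2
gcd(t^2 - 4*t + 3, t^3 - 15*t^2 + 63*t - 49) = t - 1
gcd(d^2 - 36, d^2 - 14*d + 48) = d - 6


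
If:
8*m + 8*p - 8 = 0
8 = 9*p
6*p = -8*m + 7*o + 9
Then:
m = 1/9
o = -25/63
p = 8/9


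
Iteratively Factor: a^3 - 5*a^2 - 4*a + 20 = (a - 2)*(a^2 - 3*a - 10) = (a - 2)*(a + 2)*(a - 5)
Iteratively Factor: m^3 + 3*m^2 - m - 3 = (m - 1)*(m^2 + 4*m + 3) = (m - 1)*(m + 1)*(m + 3)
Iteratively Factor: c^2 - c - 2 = (c - 2)*(c + 1)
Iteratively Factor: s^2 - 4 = (s + 2)*(s - 2)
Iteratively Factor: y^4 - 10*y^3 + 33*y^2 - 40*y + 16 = (y - 1)*(y^3 - 9*y^2 + 24*y - 16) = (y - 1)^2*(y^2 - 8*y + 16) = (y - 4)*(y - 1)^2*(y - 4)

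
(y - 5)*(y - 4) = y^2 - 9*y + 20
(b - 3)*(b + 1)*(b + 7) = b^3 + 5*b^2 - 17*b - 21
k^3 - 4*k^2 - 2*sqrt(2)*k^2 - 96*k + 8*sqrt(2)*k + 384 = (k - 4)*(k - 8*sqrt(2))*(k + 6*sqrt(2))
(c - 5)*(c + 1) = c^2 - 4*c - 5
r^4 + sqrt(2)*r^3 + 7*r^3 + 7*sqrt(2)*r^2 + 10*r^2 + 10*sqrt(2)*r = r*(r + 2)*(r + 5)*(r + sqrt(2))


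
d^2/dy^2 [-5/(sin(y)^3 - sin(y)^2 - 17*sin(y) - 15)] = 5*(9*sin(y)^5 - 20*sin(y)^4 - 22*sin(y)^3 + 224*sin(y)^2 + 101*sin(y) - 548)/((sin(y) - 5)^3*(sin(y) + 1)^2*(sin(y) + 3)^3)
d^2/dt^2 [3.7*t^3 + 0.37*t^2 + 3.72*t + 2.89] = 22.2*t + 0.74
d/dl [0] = 0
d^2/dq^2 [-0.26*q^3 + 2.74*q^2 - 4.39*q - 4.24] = 5.48 - 1.56*q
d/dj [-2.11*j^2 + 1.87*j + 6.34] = 1.87 - 4.22*j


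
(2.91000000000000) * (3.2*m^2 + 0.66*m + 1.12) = 9.312*m^2 + 1.9206*m + 3.2592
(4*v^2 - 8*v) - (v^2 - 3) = 3*v^2 - 8*v + 3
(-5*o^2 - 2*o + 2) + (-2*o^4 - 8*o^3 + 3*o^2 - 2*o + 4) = -2*o^4 - 8*o^3 - 2*o^2 - 4*o + 6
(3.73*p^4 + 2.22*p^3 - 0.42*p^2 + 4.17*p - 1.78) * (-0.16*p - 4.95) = -0.5968*p^5 - 18.8187*p^4 - 10.9218*p^3 + 1.4118*p^2 - 20.3567*p + 8.811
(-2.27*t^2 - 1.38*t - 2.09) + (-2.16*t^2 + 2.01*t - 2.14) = -4.43*t^2 + 0.63*t - 4.23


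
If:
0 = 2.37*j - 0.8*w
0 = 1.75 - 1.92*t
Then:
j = 0.337552742616034*w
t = 0.91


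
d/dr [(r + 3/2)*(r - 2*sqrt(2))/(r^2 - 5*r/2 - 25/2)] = (-(r - 2*sqrt(2))*(2*r + 3)*(4*r - 5) + (-4*r - 3 + 4*sqrt(2))*(-2*r^2 + 5*r + 25))/(-2*r^2 + 5*r + 25)^2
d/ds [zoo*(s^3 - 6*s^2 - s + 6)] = zoo*(s^2 + s + 1)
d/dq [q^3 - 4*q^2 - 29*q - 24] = 3*q^2 - 8*q - 29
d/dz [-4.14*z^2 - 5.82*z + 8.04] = -8.28*z - 5.82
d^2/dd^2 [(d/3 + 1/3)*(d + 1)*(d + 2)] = 2*d + 8/3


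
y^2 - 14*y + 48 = (y - 8)*(y - 6)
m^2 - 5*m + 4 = (m - 4)*(m - 1)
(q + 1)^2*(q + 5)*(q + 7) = q^4 + 14*q^3 + 60*q^2 + 82*q + 35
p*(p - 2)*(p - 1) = p^3 - 3*p^2 + 2*p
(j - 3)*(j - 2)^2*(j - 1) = j^4 - 8*j^3 + 23*j^2 - 28*j + 12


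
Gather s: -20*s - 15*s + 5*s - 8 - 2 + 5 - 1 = -30*s - 6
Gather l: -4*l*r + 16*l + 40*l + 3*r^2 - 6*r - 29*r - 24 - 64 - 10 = l*(56 - 4*r) + 3*r^2 - 35*r - 98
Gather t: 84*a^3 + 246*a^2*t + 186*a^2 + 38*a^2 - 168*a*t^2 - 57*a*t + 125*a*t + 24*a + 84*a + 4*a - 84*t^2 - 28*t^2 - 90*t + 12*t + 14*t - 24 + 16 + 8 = 84*a^3 + 224*a^2 + 112*a + t^2*(-168*a - 112) + t*(246*a^2 + 68*a - 64)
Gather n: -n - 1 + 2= 1 - n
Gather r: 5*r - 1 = 5*r - 1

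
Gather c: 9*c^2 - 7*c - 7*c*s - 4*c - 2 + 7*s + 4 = 9*c^2 + c*(-7*s - 11) + 7*s + 2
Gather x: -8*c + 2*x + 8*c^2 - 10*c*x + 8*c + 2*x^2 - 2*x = 8*c^2 - 10*c*x + 2*x^2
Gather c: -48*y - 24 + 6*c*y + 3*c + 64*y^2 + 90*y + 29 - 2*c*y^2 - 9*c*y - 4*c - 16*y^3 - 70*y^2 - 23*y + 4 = c*(-2*y^2 - 3*y - 1) - 16*y^3 - 6*y^2 + 19*y + 9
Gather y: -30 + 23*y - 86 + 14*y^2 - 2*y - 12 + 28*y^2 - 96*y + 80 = 42*y^2 - 75*y - 48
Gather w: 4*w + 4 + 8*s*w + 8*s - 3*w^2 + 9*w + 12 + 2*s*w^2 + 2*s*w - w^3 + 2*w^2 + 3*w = 8*s - w^3 + w^2*(2*s - 1) + w*(10*s + 16) + 16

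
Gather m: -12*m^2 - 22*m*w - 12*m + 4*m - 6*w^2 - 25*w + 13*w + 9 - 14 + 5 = -12*m^2 + m*(-22*w - 8) - 6*w^2 - 12*w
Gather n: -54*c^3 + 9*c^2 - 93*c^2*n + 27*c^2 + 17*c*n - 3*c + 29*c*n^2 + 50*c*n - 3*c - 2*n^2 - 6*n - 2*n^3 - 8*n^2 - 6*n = -54*c^3 + 36*c^2 - 6*c - 2*n^3 + n^2*(29*c - 10) + n*(-93*c^2 + 67*c - 12)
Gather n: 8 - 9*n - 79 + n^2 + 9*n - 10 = n^2 - 81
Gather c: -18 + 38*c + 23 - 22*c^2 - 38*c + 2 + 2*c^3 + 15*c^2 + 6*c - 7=2*c^3 - 7*c^2 + 6*c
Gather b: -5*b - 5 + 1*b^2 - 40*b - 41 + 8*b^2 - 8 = 9*b^2 - 45*b - 54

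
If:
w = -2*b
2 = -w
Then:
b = 1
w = -2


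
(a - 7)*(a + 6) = a^2 - a - 42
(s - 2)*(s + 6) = s^2 + 4*s - 12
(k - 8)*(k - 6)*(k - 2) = k^3 - 16*k^2 + 76*k - 96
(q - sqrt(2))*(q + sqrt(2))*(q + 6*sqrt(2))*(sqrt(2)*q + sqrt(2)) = sqrt(2)*q^4 + sqrt(2)*q^3 + 12*q^3 - 2*sqrt(2)*q^2 + 12*q^2 - 24*q - 2*sqrt(2)*q - 24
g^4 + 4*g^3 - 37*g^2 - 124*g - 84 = (g - 6)*(g + 1)*(g + 2)*(g + 7)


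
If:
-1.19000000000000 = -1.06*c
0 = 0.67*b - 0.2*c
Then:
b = 0.34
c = 1.12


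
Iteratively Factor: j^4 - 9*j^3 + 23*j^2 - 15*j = (j - 5)*(j^3 - 4*j^2 + 3*j) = (j - 5)*(j - 3)*(j^2 - j) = j*(j - 5)*(j - 3)*(j - 1)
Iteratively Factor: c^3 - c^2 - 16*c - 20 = (c + 2)*(c^2 - 3*c - 10) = (c + 2)^2*(c - 5)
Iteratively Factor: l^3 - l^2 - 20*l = (l + 4)*(l^2 - 5*l) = (l - 5)*(l + 4)*(l)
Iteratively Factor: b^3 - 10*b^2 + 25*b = (b)*(b^2 - 10*b + 25) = b*(b - 5)*(b - 5)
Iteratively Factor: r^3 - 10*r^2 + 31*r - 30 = (r - 3)*(r^2 - 7*r + 10) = (r - 5)*(r - 3)*(r - 2)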